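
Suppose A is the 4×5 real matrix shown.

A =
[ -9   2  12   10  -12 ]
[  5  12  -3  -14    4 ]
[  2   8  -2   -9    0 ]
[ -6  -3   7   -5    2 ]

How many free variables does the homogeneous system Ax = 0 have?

1

Row reduce to echelon form.
R2 ← R2 + (5/9)·R1: [0, 118/9, 11/3, -76/9, -8/3]
R3 ← R3 + (2/9)·R1: [0, 76/9, 2/3, -61/9, -8/3]
R4 ← R4 − (2/3)·R1: [0, -13/3, -1, -35/3, 10]
R3 ← R3 − (38/59)·R2: [0, 0, -100/59, -79/59, -56/59]
R4 ← R4 + (39/118)·R2: [0, 0, 25/118, -853/59, 538/59]
R4 ← R4 + (1/8)·R3: [0, 0, 0, -117/8, 9]
4 nonzero rows, so rank(A) = 4.
A has 5 columns; by rank–nullity, nullity = 5 − 4 = 1.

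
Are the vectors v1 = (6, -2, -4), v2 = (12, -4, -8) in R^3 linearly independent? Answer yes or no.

no

Form the matrix with these vectors as rows and row reduce.
R2 ← R2 − (2)·R1: [0, 0, 0]
1 nonzero row, so the 2 vectors span a space of dimension 1.
Since 1 < 2, the vectors are linearly dependent.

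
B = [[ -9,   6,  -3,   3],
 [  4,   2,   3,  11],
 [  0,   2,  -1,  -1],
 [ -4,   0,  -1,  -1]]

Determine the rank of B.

3

Row reduce to echelon form.
R2 ← R2 + (4/9)·R1: [0, 14/3, 5/3, 37/3]
R4 ← R4 − (4/9)·R1: [0, -8/3, 1/3, -7/3]
R3 ← R3 − (3/7)·R2: [0, 0, -12/7, -44/7]
R4 ← R4 + (4/7)·R2: [0, 0, 9/7, 33/7]
R4 ← R4 + (3/4)·R3: [0, 0, 0, 0]
Echelon form has 3 nonzero rows, so rank(B) = 3.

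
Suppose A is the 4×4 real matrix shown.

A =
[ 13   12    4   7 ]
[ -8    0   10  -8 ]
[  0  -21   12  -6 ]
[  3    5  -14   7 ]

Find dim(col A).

3

Row reduce to echelon form.
R2 ← R2 + (8/13)·R1: [0, 96/13, 162/13, -48/13]
R4 ← R4 − (3/13)·R1: [0, 29/13, -194/13, 70/13]
R3 ← R3 + (91/32)·R2: [0, 0, 759/16, -33/2]
R4 ← R4 − (29/96)·R2: [0, 0, -299/16, 13/2]
R4 ← R4 + (13/33)·R3: [0, 0, 0, 0]
Echelon form has 3 nonzero rows, so rank(A) = 3.
The column space has dimension equal to the rank: 3.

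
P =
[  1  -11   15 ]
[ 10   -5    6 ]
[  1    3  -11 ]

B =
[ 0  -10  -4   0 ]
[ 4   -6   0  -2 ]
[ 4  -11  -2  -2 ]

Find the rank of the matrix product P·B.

First compute PB:
[[ 16, -109, -34,  -8],
 [  4, -136, -52,  -2],
 [-32,  93,  18,  16]]
Now row reduce the product.
R2 ← R2 − (1/4)·R1: [0, -435/4, -87/2, 0]
R3 ← R3 + (2)·R1: [0, -125, -50, 0]
R3 ← R3 − (100/87)·R2: [0, 0, 0, 0]
2 nonzero rows, so rank(PB) = 2.

2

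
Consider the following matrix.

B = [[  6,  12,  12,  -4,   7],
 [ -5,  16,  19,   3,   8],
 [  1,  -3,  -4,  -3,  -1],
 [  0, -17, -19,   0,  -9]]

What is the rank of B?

3

Row reduce to echelon form.
R2 ← R2 + (5/6)·R1: [0, 26, 29, -1/3, 83/6]
R3 ← R3 − (1/6)·R1: [0, -5, -6, -7/3, -13/6]
R3 ← R3 + (5/26)·R2: [0, 0, -11/26, -187/78, 77/156]
R4 ← R4 + (17/26)·R2: [0, 0, -1/26, -17/78, 7/156]
R4 ← R4 − (1/11)·R3: [0, 0, 0, 0, 0]
Echelon form has 3 nonzero rows, so rank(B) = 3.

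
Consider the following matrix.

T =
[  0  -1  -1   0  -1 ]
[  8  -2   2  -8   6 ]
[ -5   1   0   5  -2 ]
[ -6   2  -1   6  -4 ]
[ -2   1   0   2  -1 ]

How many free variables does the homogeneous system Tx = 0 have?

Row reduce to echelon form.
Swap R1 ↔ R2
R3 ← R3 + (5/8)·R1: [0, -1/4, 5/4, 0, 7/4]
R4 ← R4 + (3/4)·R1: [0, 1/2, 1/2, 0, 1/2]
R5 ← R5 + (1/4)·R1: [0, 1/2, 1/2, 0, 1/2]
R3 ← R3 − (1/4)·R2: [0, 0, 3/2, 0, 2]
R4 ← R4 + (1/2)·R2: [0, 0, 0, 0, 0]
R5 ← R5 + (1/2)·R2: [0, 0, 0, 0, 0]
3 nonzero rows, so rank(T) = 3.
T has 5 columns; by rank–nullity, nullity = 5 − 3 = 2.

2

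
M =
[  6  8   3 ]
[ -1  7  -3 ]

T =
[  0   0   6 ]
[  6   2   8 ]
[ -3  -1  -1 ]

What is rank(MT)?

First compute MT:
[[ 39,  13,  97],
 [ 51,  17,  53]]
Now row reduce the product.
R2 ← R2 − (17/13)·R1: [0, 0, -960/13]
2 nonzero rows, so rank(MT) = 2.

2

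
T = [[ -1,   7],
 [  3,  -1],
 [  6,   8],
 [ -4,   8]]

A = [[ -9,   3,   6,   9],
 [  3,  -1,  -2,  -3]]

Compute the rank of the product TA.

First compute TA:
[[ 30, -10, -20, -30],
 [-30,  10,  20,  30],
 [-30,  10,  20,  30],
 [ 60, -20, -40, -60]]
Now row reduce the product.
R2 ← R2 + R1: [0, 0, 0, 0]
R3 ← R3 + R1: [0, 0, 0, 0]
R4 ← R4 − (2)·R1: [0, 0, 0, 0]
1 nonzero row, so rank(TA) = 1.

1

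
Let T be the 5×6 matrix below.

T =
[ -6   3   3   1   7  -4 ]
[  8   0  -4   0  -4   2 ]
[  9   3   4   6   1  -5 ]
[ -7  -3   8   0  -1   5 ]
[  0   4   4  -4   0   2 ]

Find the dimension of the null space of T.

1

Row reduce to echelon form.
R2 ← R2 + (4/3)·R1: [0, 4, 0, 4/3, 16/3, -10/3]
R3 ← R3 + (3/2)·R1: [0, 15/2, 17/2, 15/2, 23/2, -11]
R4 ← R4 − (7/6)·R1: [0, -13/2, 9/2, -7/6, -55/6, 29/3]
R3 ← R3 − (15/8)·R2: [0, 0, 17/2, 5, 3/2, -19/4]
R4 ← R4 + (13/8)·R2: [0, 0, 9/2, 1, -1/2, 17/4]
R5 ← R5 − R2: [0, 0, 4, -16/3, -16/3, 16/3]
R4 ← R4 − (9/17)·R3: [0, 0, 0, -28/17, -22/17, 115/17]
R5 ← R5 − (8/17)·R3: [0, 0, 0, -392/51, -308/51, 386/51]
R5 ← R5 − (14/3)·R4: [0, 0, 0, 0, 0, -24]
5 nonzero rows, so rank(T) = 5.
T has 6 columns; by rank–nullity, nullity = 6 − 5 = 1.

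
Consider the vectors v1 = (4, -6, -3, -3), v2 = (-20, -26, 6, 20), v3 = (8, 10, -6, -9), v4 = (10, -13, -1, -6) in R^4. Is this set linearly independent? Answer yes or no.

yes

Form the matrix with these vectors as rows and row reduce.
R2 ← R2 + (5)·R1: [0, -56, -9, 5]
R3 ← R3 − (2)·R1: [0, 22, 0, -3]
R4 ← R4 − (5/2)·R1: [0, 2, 13/2, 3/2]
R3 ← R3 + (11/28)·R2: [0, 0, -99/28, -29/28]
R4 ← R4 + (1/28)·R2: [0, 0, 173/28, 47/28]
R4 ← R4 + (173/99)·R3: [0, 0, 0, -13/99]
4 nonzero rows, so the 4 vectors span a space of dimension 4.
Since 4 = 4, the vectors are linearly independent.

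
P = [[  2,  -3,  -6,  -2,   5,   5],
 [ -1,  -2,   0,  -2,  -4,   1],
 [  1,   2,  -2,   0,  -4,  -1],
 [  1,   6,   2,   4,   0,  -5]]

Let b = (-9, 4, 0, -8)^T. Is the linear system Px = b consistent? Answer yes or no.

Row reduce the augmented matrix [P | b].
R2 ← R2 + (1/2)·R1: [0, -7/2, -3, -3, -3/2, 7/2, -1/2]
R3 ← R3 − (1/2)·R1: [0, 7/2, 1, 1, -13/2, -7/2, 9/2]
R4 ← R4 − (1/2)·R1: [0, 15/2, 5, 5, -5/2, -15/2, -7/2]
R3 ← R3 + R2: [0, 0, -2, -2, -8, 0, 4]
R4 ← R4 + (15/7)·R2: [0, 0, -10/7, -10/7, -40/7, 0, -32/7]
R4 ← R4 − (5/7)·R3: [0, 0, 0, 0, 0, 0, -52/7]
The echelon form has 4 nonzero rows; the last pivot sits in the augmented column, so rank(P) = 3 but rank([P|b]) = 4.
Since the ranks differ, the system is inconsistent.

no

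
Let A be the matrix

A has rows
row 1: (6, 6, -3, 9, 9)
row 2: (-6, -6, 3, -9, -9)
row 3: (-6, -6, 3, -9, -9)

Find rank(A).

1

Row reduce to echelon form.
R2 ← R2 + R1: [0, 0, 0, 0, 0]
R3 ← R3 + R1: [0, 0, 0, 0, 0]
Echelon form has 1 nonzero row, so rank(A) = 1.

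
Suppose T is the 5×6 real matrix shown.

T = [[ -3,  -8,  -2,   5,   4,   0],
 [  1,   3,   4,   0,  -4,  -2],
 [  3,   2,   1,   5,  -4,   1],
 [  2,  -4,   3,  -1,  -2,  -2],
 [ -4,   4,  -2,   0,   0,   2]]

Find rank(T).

Row reduce to echelon form.
R2 ← R2 + (1/3)·R1: [0, 1/3, 10/3, 5/3, -8/3, -2]
R3 ← R3 + R1: [0, -6, -1, 10, 0, 1]
R4 ← R4 + (2/3)·R1: [0, -28/3, 5/3, 7/3, 2/3, -2]
R5 ← R5 − (4/3)·R1: [0, 44/3, 2/3, -20/3, -16/3, 2]
R3 ← R3 + (18)·R2: [0, 0, 59, 40, -48, -35]
R4 ← R4 + (28)·R2: [0, 0, 95, 49, -74, -58]
R5 ← R5 − (44)·R2: [0, 0, -146, -80, 112, 90]
R4 ← R4 − (95/59)·R3: [0, 0, 0, -909/59, 194/59, -97/59]
R5 ← R5 + (146/59)·R3: [0, 0, 0, 1120/59, -400/59, 200/59]
R5 ← R5 + (1120/909)·R4: [0, 0, 0, 0, -2480/909, 1240/909]
Echelon form has 5 nonzero rows, so rank(T) = 5.

5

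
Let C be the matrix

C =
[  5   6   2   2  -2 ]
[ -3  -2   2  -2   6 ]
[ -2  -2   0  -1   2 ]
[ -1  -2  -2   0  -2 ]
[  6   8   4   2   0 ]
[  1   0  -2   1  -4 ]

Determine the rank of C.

2

Row reduce to echelon form.
R2 ← R2 + (3/5)·R1: [0, 8/5, 16/5, -4/5, 24/5]
R3 ← R3 + (2/5)·R1: [0, 2/5, 4/5, -1/5, 6/5]
R4 ← R4 + (1/5)·R1: [0, -4/5, -8/5, 2/5, -12/5]
R5 ← R5 − (6/5)·R1: [0, 4/5, 8/5, -2/5, 12/5]
R6 ← R6 − (1/5)·R1: [0, -6/5, -12/5, 3/5, -18/5]
R3 ← R3 − (1/4)·R2: [0, 0, 0, 0, 0]
R4 ← R4 + (1/2)·R2: [0, 0, 0, 0, 0]
R5 ← R5 − (1/2)·R2: [0, 0, 0, 0, 0]
R6 ← R6 + (3/4)·R2: [0, 0, 0, 0, 0]
Echelon form has 2 nonzero rows, so rank(C) = 2.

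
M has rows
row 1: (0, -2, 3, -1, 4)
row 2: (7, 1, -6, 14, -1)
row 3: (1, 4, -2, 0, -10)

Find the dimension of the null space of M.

Row reduce to echelon form.
Swap R1 ↔ R2
R3 ← R3 − (1/7)·R1: [0, 27/7, -8/7, -2, -69/7]
R3 ← R3 + (27/14)·R2: [0, 0, 65/14, -55/14, -15/7]
3 nonzero rows, so rank(M) = 3.
M has 5 columns; by rank–nullity, nullity = 5 − 3 = 2.

2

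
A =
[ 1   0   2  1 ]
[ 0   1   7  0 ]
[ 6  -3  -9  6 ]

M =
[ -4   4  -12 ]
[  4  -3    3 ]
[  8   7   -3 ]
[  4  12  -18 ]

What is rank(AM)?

First compute AM:
[[ 16,  30, -36],
 [ 60,  46, -18],
 [-84,  42, -162]]
Now row reduce the product.
R2 ← R2 − (15/4)·R1: [0, -133/2, 117]
R3 ← R3 + (21/4)·R1: [0, 399/2, -351]
R3 ← R3 + (3)·R2: [0, 0, 0]
2 nonzero rows, so rank(AM) = 2.

2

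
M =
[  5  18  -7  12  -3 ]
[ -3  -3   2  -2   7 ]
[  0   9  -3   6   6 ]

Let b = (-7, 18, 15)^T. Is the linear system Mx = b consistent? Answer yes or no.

yes

Row reduce the augmented matrix [M | b].
R2 ← R2 + (3/5)·R1: [0, 39/5, -11/5, 26/5, 26/5, 69/5]
R3 ← R3 − (15/13)·R2: [0, 0, -6/13, 0, 0, -12/13]
The echelon form has 3 nonzero rows, and every pivot lies in the first 5 columns, so rank(M) = rank([M|b]) = 3.
The system is consistent.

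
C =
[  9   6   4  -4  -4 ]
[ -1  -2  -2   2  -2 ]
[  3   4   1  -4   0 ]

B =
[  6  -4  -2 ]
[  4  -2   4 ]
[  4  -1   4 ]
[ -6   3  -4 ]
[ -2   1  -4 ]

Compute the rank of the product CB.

3

First compute CB:
[[126, -68,  54],
 [-30,  14, -14],
 [ 62, -33,  30]]
Now row reduce the product.
R2 ← R2 + (5/21)·R1: [0, -46/21, -8/7]
R3 ← R3 − (31/63)·R1: [0, 29/63, 24/7]
R3 ← R3 + (29/138)·R2: [0, 0, 220/69]
3 nonzero rows, so rank(CB) = 3.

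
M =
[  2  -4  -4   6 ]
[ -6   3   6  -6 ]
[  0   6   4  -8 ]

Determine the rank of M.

2

Row reduce to echelon form.
R2 ← R2 + (3)·R1: [0, -9, -6, 12]
R3 ← R3 + (2/3)·R2: [0, 0, 0, 0]
Echelon form has 2 nonzero rows, so rank(M) = 2.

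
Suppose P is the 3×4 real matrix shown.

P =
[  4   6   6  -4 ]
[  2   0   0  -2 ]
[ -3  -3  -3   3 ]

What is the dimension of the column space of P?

2

Row reduce to echelon form.
R2 ← R2 − (1/2)·R1: [0, -3, -3, 0]
R3 ← R3 + (3/4)·R1: [0, 3/2, 3/2, 0]
R3 ← R3 + (1/2)·R2: [0, 0, 0, 0]
Echelon form has 2 nonzero rows, so rank(P) = 2.
The column space has dimension equal to the rank: 2.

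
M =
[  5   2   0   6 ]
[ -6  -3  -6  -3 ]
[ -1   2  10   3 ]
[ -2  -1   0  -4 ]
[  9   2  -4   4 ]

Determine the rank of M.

3

Row reduce to echelon form.
R2 ← R2 + (6/5)·R1: [0, -3/5, -6, 21/5]
R3 ← R3 + (1/5)·R1: [0, 12/5, 10, 21/5]
R4 ← R4 + (2/5)·R1: [0, -1/5, 0, -8/5]
R5 ← R5 − (9/5)·R1: [0, -8/5, -4, -34/5]
R3 ← R3 + (4)·R2: [0, 0, -14, 21]
R4 ← R4 − (1/3)·R2: [0, 0, 2, -3]
R5 ← R5 − (8/3)·R2: [0, 0, 12, -18]
R4 ← R4 + (1/7)·R3: [0, 0, 0, 0]
R5 ← R5 + (6/7)·R3: [0, 0, 0, 0]
Echelon form has 3 nonzero rows, so rank(M) = 3.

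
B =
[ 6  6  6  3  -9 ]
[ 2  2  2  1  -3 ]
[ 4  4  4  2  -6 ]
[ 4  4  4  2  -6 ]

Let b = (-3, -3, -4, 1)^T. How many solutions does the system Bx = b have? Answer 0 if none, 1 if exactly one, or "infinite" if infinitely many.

Row reduce the augmented matrix [B | b].
R2 ← R2 − (1/3)·R1: [0, 0, 0, 0, 0, -2]
R3 ← R3 − (2/3)·R1: [0, 0, 0, 0, 0, -2]
R4 ← R4 − (2/3)·R1: [0, 0, 0, 0, 0, 3]
R3 ← R3 − R2: [0, 0, 0, 0, 0, 0]
R4 ← R4 + (3/2)·R2: [0, 0, 0, 0, 0, 0]
The echelon form has 2 nonzero rows; the last pivot sits in the augmented column, so rank(B) = 1 but rank([B|b]) = 2.
Since the ranks differ, the system is inconsistent.
It has no solutions.

0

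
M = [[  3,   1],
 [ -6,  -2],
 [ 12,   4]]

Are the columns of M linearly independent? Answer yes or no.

Row reduce M to echelon form.
R2 ← R2 + (2)·R1: [0, 0]
R3 ← R3 − (4)·R1: [0, 0]
1 pivot among 2 columns.
Only 1 < 2 pivot columns, so the columns are linearly dependent.

no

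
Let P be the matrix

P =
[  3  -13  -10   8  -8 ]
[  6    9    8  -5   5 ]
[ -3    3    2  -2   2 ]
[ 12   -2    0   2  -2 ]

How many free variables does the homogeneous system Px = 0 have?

Row reduce to echelon form.
R2 ← R2 − (2)·R1: [0, 35, 28, -21, 21]
R3 ← R3 + R1: [0, -10, -8, 6, -6]
R4 ← R4 − (4)·R1: [0, 50, 40, -30, 30]
R3 ← R3 + (2/7)·R2: [0, 0, 0, 0, 0]
R4 ← R4 − (10/7)·R2: [0, 0, 0, 0, 0]
2 nonzero rows, so rank(P) = 2.
P has 5 columns; by rank–nullity, nullity = 5 − 2 = 3.

3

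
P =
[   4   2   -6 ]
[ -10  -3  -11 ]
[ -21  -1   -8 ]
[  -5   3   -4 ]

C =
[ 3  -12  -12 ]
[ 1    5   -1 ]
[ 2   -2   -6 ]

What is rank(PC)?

2

First compute PC:
[[  2, -26, -14],
 [-55, 127, 189],
 [-80, 263, 301],
 [-20,  83,  81]]
Now row reduce the product.
R2 ← R2 + (55/2)·R1: [0, -588, -196]
R3 ← R3 + (40)·R1: [0, -777, -259]
R4 ← R4 + (10)·R1: [0, -177, -59]
R3 ← R3 − (37/28)·R2: [0, 0, 0]
R4 ← R4 − (59/196)·R2: [0, 0, 0]
2 nonzero rows, so rank(PC) = 2.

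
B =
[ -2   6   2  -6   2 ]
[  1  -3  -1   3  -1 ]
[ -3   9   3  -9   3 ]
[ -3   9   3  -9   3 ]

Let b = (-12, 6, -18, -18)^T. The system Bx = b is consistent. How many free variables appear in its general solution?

Row reduce the augmented matrix [B | b].
R2 ← R2 + (1/2)·R1: [0, 0, 0, 0, 0, 0]
R3 ← R3 − (3/2)·R1: [0, 0, 0, 0, 0, 0]
R4 ← R4 − (3/2)·R1: [0, 0, 0, 0, 0, 0]
The echelon form has 1 nonzero rows, and every pivot lies in the first 5 columns, so rank(B) = rank([B|b]) = 1.
The system is consistent.
Free variables = (unknowns) − (rank) = 5 − 1 = 4.

4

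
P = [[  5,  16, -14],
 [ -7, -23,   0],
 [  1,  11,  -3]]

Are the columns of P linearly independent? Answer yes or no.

Row reduce P to echelon form.
R2 ← R2 + (7/5)·R1: [0, -3/5, -98/5]
R3 ← R3 − (1/5)·R1: [0, 39/5, -1/5]
R3 ← R3 + (13)·R2: [0, 0, -255]
3 pivots among 3 columns.
Every column is a pivot column, so the columns are linearly independent.

yes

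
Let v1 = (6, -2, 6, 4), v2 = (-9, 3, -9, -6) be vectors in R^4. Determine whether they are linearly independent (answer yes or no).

no

Form the matrix with these vectors as rows and row reduce.
R2 ← R2 + (3/2)·R1: [0, 0, 0, 0]
1 nonzero row, so the 2 vectors span a space of dimension 1.
Since 1 < 2, the vectors are linearly dependent.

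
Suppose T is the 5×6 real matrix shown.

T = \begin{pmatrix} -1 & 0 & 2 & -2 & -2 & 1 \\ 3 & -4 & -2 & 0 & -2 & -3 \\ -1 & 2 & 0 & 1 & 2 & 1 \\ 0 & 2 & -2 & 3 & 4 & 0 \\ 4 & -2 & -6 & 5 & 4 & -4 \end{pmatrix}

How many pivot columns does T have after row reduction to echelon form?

2

Row reduce to echelon form.
R2 ← R2 + (3)·R1: [0, -4, 4, -6, -8, 0]
R3 ← R3 − R1: [0, 2, -2, 3, 4, 0]
R5 ← R5 + (4)·R1: [0, -2, 2, -3, -4, 0]
R3 ← R3 + (1/2)·R2: [0, 0, 0, 0, 0, 0]
R4 ← R4 + (1/2)·R2: [0, 0, 0, 0, 0, 0]
R5 ← R5 − (1/2)·R2: [0, 0, 0, 0, 0, 0]
Echelon form has 2 nonzero rows, so rank(T) = 2.
Each nonzero row contributes one pivot column: 2 pivot columns.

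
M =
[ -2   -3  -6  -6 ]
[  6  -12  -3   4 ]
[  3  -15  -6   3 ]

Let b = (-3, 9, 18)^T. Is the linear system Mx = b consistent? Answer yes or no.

Row reduce the augmented matrix [M | b].
R2 ← R2 + (3)·R1: [0, -21, -21, -14, 0]
R3 ← R3 + (3/2)·R1: [0, -39/2, -15, -6, 27/2]
R3 ← R3 − (13/14)·R2: [0, 0, 9/2, 7, 27/2]
The echelon form has 3 nonzero rows, and every pivot lies in the first 4 columns, so rank(M) = rank([M|b]) = 3.
The system is consistent.

yes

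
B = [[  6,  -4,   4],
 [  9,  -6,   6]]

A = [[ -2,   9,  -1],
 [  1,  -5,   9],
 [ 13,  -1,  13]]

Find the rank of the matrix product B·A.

1

First compute BA:
[[ 36,  70,  10],
 [ 54, 105,  15]]
Now row reduce the product.
R2 ← R2 − (3/2)·R1: [0, 0, 0]
1 nonzero row, so rank(BA) = 1.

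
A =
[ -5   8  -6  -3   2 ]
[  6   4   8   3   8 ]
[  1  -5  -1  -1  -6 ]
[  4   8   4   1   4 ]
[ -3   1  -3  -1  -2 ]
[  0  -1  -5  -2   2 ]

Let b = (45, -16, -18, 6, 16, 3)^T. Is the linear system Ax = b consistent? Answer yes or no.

yes

Row reduce the augmented matrix [A | b].
R2 ← R2 + (6/5)·R1: [0, 68/5, 4/5, -3/5, 52/5, 38]
R3 ← R3 + (1/5)·R1: [0, -17/5, -11/5, -8/5, -28/5, -9]
R4 ← R4 + (4/5)·R1: [0, 72/5, -4/5, -7/5, 28/5, 42]
R5 ← R5 − (3/5)·R1: [0, -19/5, 3/5, 4/5, -16/5, -11]
R3 ← R3 + (1/4)·R2: [0, 0, -2, -7/4, -3, 1/2]
R4 ← R4 − (18/17)·R2: [0, 0, -28/17, -13/17, -92/17, 30/17]
R5 ← R5 + (19/68)·R2: [0, 0, 14/17, 43/68, -5/17, -13/34]
R6 ← R6 + (5/68)·R2: [0, 0, -84/17, -139/68, 47/17, 197/34]
R4 ← R4 − (14/17)·R3: [0, 0, 0, 23/34, -50/17, 23/17]
R5 ← R5 + (7/17)·R3: [0, 0, 0, -3/34, -26/17, -3/17]
R6 ← R6 − (42/17)·R3: [0, 0, 0, 155/68, 173/17, 155/34]
R5 ← R5 + (3/23)·R4: [0, 0, 0, 0, -44/23, 0]
R6 ← R6 − (155/46)·R4: [0, 0, 0, 0, 462/23, 0]
R6 ← R6 + (21/2)·R5: [0, 0, 0, 0, 0, 0]
The echelon form has 5 nonzero rows, and every pivot lies in the first 5 columns, so rank(A) = rank([A|b]) = 5.
The system is consistent.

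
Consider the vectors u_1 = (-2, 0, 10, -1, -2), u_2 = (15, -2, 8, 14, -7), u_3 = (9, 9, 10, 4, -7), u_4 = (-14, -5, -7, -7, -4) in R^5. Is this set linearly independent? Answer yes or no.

yes

Form the matrix with these vectors as rows and row reduce.
R2 ← R2 + (15/2)·R1: [0, -2, 83, 13/2, -22]
R3 ← R3 + (9/2)·R1: [0, 9, 55, -1/2, -16]
R4 ← R4 − (7)·R1: [0, -5, -77, 0, 10]
R3 ← R3 + (9/2)·R2: [0, 0, 857/2, 115/4, -115]
R4 ← R4 − (5/2)·R2: [0, 0, -569/2, -65/4, 65]
R4 ← R4 + (569/857)·R3: [0, 0, 0, 4865/1714, -9730/857]
4 nonzero rows, so the 4 vectors span a space of dimension 4.
Since 4 = 4, the vectors are linearly independent.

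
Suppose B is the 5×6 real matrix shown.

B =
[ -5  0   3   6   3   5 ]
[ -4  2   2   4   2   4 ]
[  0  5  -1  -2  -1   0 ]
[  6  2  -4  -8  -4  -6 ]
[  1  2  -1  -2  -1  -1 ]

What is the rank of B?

2

Row reduce to echelon form.
R2 ← R2 − (4/5)·R1: [0, 2, -2/5, -4/5, -2/5, 0]
R4 ← R4 + (6/5)·R1: [0, 2, -2/5, -4/5, -2/5, 0]
R5 ← R5 + (1/5)·R1: [0, 2, -2/5, -4/5, -2/5, 0]
R3 ← R3 − (5/2)·R2: [0, 0, 0, 0, 0, 0]
R4 ← R4 − R2: [0, 0, 0, 0, 0, 0]
R5 ← R5 − R2: [0, 0, 0, 0, 0, 0]
Echelon form has 2 nonzero rows, so rank(B) = 2.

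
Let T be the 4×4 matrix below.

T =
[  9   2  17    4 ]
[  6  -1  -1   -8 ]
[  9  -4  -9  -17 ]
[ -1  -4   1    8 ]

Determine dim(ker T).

Row reduce to echelon form.
R2 ← R2 − (2/3)·R1: [0, -7/3, -37/3, -32/3]
R3 ← R3 − R1: [0, -6, -26, -21]
R4 ← R4 + (1/9)·R1: [0, -34/9, 26/9, 76/9]
R3 ← R3 − (18/7)·R2: [0, 0, 40/7, 45/7]
R4 ← R4 − (34/21)·R2: [0, 0, 160/7, 180/7]
R4 ← R4 − (4)·R3: [0, 0, 0, 0]
3 nonzero rows, so rank(T) = 3.
T has 4 columns; by rank–nullity, nullity = 4 − 3 = 1.

1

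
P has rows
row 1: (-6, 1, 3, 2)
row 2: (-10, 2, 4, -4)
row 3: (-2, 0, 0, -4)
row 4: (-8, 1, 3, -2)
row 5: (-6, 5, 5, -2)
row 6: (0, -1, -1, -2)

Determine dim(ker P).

1

Row reduce to echelon form.
R2 ← R2 − (5/3)·R1: [0, 1/3, -1, -22/3]
R3 ← R3 − (1/3)·R1: [0, -1/3, -1, -14/3]
R4 ← R4 − (4/3)·R1: [0, -1/3, -1, -14/3]
R5 ← R5 − R1: [0, 4, 2, -4]
R3 ← R3 + R2: [0, 0, -2, -12]
R4 ← R4 + R2: [0, 0, -2, -12]
R5 ← R5 − (12)·R2: [0, 0, 14, 84]
R6 ← R6 + (3)·R2: [0, 0, -4, -24]
R4 ← R4 − R3: [0, 0, 0, 0]
R5 ← R5 + (7)·R3: [0, 0, 0, 0]
R6 ← R6 − (2)·R3: [0, 0, 0, 0]
3 nonzero rows, so rank(P) = 3.
P has 4 columns; by rank–nullity, nullity = 4 − 3 = 1.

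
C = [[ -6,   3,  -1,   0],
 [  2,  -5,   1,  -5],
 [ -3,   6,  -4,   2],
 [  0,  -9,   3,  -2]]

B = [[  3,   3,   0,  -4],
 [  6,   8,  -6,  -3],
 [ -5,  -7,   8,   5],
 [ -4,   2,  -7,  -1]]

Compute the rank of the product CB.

First compute CB:
[[  5,  13, -26,  10],
 [ -9, -51,  73,  17],
 [ 39,  71, -82, -28],
 [-61, -97,  92,  44]]
Now row reduce the product.
R2 ← R2 + (9/5)·R1: [0, -138/5, 131/5, 35]
R3 ← R3 − (39/5)·R1: [0, -152/5, 604/5, -106]
R4 ← R4 + (61/5)·R1: [0, 308/5, -1126/5, 166]
R3 ← R3 − (76/69)·R2: [0, 0, 6344/69, -9974/69]
R4 ← R4 + (154/69)·R2: [0, 0, -11504/69, 16844/69]
R4 ← R4 + (1438/793)·R3: [0, 0, 0, -14280/793]
4 nonzero rows, so rank(CB) = 4.

4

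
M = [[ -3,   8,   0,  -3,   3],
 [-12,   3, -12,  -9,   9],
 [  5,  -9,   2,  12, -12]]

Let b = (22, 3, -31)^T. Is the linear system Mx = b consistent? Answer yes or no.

Row reduce the augmented matrix [M | b].
R2 ← R2 − (4)·R1: [0, -29, -12, 3, -3, -85]
R3 ← R3 + (5/3)·R1: [0, 13/3, 2, 7, -7, 17/3]
R3 ← R3 + (13/87)·R2: [0, 0, 6/29, 216/29, -216/29, -204/29]
The echelon form has 3 nonzero rows, and every pivot lies in the first 5 columns, so rank(M) = rank([M|b]) = 3.
The system is consistent.

yes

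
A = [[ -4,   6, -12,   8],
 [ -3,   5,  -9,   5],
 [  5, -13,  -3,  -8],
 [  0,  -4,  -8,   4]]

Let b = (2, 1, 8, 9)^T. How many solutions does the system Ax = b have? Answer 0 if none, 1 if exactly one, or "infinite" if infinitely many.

0

Row reduce the augmented matrix [A | b].
R2 ← R2 − (3/4)·R1: [0, 1/2, 0, -1, -1/2]
R3 ← R3 + (5/4)·R1: [0, -11/2, -18, 2, 21/2]
R3 ← R3 + (11)·R2: [0, 0, -18, -9, 5]
R4 ← R4 + (8)·R2: [0, 0, -8, -4, 5]
R4 ← R4 − (4/9)·R3: [0, 0, 0, 0, 25/9]
The echelon form has 4 nonzero rows; the last pivot sits in the augmented column, so rank(A) = 3 but rank([A|b]) = 4.
Since the ranks differ, the system is inconsistent.
It has no solutions.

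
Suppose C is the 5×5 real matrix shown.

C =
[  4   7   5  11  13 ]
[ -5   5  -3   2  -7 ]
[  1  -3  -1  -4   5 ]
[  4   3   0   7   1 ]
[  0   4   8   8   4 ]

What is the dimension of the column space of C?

Row reduce to echelon form.
R2 ← R2 + (5/4)·R1: [0, 55/4, 13/4, 63/4, 37/4]
R3 ← R3 − (1/4)·R1: [0, -19/4, -9/4, -27/4, 7/4]
R4 ← R4 − R1: [0, -4, -5, -4, -12]
R3 ← R3 + (19/55)·R2: [0, 0, -62/55, -72/55, 272/55]
R4 ← R4 + (16/55)·R2: [0, 0, -223/55, 32/55, -512/55]
R5 ← R5 − (16/55)·R2: [0, 0, 388/55, 188/55, 72/55]
R4 ← R4 − (223/62)·R3: [0, 0, 0, 164/31, -840/31]
R5 ← R5 + (194/31)·R3: [0, 0, 0, -148/31, 1000/31]
R5 ← R5 + (37/41)·R4: [0, 0, 0, 0, 320/41]
Echelon form has 5 nonzero rows, so rank(C) = 5.
The column space has dimension equal to the rank: 5.

5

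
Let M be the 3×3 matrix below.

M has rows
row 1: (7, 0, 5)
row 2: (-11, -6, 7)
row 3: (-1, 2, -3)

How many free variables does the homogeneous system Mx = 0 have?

0

Row reduce to echelon form.
R2 ← R2 + (11/7)·R1: [0, -6, 104/7]
R3 ← R3 + (1/7)·R1: [0, 2, -16/7]
R3 ← R3 + (1/3)·R2: [0, 0, 8/3]
3 nonzero rows, so rank(M) = 3.
M has 3 columns; by rank–nullity, nullity = 3 − 3 = 0.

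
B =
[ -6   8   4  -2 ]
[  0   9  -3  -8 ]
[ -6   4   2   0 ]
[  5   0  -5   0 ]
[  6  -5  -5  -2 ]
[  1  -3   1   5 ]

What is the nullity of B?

0

Row reduce to echelon form.
R3 ← R3 − R1: [0, -4, -2, 2]
R4 ← R4 + (5/6)·R1: [0, 20/3, -5/3, -5/3]
R5 ← R5 + R1: [0, 3, -1, -4]
R6 ← R6 + (1/6)·R1: [0, -5/3, 5/3, 14/3]
R3 ← R3 + (4/9)·R2: [0, 0, -10/3, -14/9]
R4 ← R4 − (20/27)·R2: [0, 0, 5/9, 115/27]
R5 ← R5 − (1/3)·R2: [0, 0, 0, -4/3]
R6 ← R6 + (5/27)·R2: [0, 0, 10/9, 86/27]
R4 ← R4 + (1/6)·R3: [0, 0, 0, 4]
R6 ← R6 + (1/3)·R3: [0, 0, 0, 8/3]
R5 ← R5 + (1/3)·R4: [0, 0, 0, 0]
R6 ← R6 − (2/3)·R4: [0, 0, 0, 0]
4 nonzero rows, so rank(B) = 4.
B has 4 columns; by rank–nullity, nullity = 4 − 4 = 0.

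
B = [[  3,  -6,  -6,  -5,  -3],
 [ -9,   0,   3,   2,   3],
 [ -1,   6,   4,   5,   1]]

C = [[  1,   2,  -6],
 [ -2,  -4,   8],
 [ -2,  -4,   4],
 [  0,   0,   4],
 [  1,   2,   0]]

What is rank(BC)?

2

First compute BC:
[[ 24,  48, -110],
 [-12, -24,  74],
 [-20, -40,  90]]
Now row reduce the product.
R2 ← R2 + (1/2)·R1: [0, 0, 19]
R3 ← R3 + (5/6)·R1: [0, 0, -5/3]
R3 ← R3 + (5/57)·R2: [0, 0, 0]
2 nonzero rows, so rank(BC) = 2.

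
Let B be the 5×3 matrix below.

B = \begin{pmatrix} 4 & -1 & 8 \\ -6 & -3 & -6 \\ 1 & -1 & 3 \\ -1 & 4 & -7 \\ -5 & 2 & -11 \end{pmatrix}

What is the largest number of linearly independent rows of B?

2

Row reduce to echelon form.
R2 ← R2 + (3/2)·R1: [0, -9/2, 6]
R3 ← R3 − (1/4)·R1: [0, -3/4, 1]
R4 ← R4 + (1/4)·R1: [0, 15/4, -5]
R5 ← R5 + (5/4)·R1: [0, 3/4, -1]
R3 ← R3 − (1/6)·R2: [0, 0, 0]
R4 ← R4 + (5/6)·R2: [0, 0, 0]
R5 ← R5 + (1/6)·R2: [0, 0, 0]
Echelon form has 2 nonzero rows, so rank(B) = 2.
The rank gives the maximum number of linearly independent rows: 2.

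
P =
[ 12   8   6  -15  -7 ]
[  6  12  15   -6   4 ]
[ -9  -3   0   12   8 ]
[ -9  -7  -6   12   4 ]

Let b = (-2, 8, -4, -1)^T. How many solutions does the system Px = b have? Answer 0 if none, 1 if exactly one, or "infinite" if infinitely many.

Row reduce the augmented matrix [P | b].
R2 ← R2 − (1/2)·R1: [0, 8, 12, 3/2, 15/2, 9]
R3 ← R3 + (3/4)·R1: [0, 3, 9/2, 3/4, 11/4, -11/2]
R4 ← R4 + (3/4)·R1: [0, -1, -3/2, 3/4, -5/4, -5/2]
R3 ← R3 − (3/8)·R2: [0, 0, 0, 3/16, -1/16, -71/8]
R4 ← R4 + (1/8)·R2: [0, 0, 0, 15/16, -5/16, -11/8]
R4 ← R4 − (5)·R3: [0, 0, 0, 0, 0, 43]
The echelon form has 4 nonzero rows; the last pivot sits in the augmented column, so rank(P) = 3 but rank([P|b]) = 4.
Since the ranks differ, the system is inconsistent.
It has no solutions.

0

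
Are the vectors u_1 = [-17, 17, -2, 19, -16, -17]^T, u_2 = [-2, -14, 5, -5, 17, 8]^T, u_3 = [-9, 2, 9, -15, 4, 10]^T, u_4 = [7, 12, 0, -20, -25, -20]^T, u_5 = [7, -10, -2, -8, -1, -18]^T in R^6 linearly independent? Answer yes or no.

yes

Form the matrix with these vectors as rows and row reduce.
R2 ← R2 − (2/17)·R1: [0, -16, 89/17, -123/17, 321/17, 10]
R3 ← R3 − (9/17)·R1: [0, -7, 171/17, -426/17, 212/17, 19]
R4 ← R4 + (7/17)·R1: [0, 19, -14/17, -207/17, -537/17, -27]
R5 ← R5 + (7/17)·R1: [0, -3, -48/17, -3/17, -129/17, -25]
R3 ← R3 − (7/16)·R2: [0, 0, 2113/272, -5955/272, 1145/272, 117/8]
R4 ← R4 + (19/16)·R2: [0, 0, 1467/272, -5649/272, -2493/272, -121/8]
R5 ← R5 − (3/16)·R2: [0, 0, -1035/272, 321/272, -3027/272, -215/8]
R4 ← R4 − (1467/2113)·R3: [0, 0, 0, -11766/2113, -25542/2113, -53414/2113]
R5 ← R5 + (1035/2113)·R3: [0, 0, 0, -20166/2113, -19158/2113, -41650/2113]
R5 ← R5 − (3361/1961)·R4: [0, 0, 0, 0, 22848/1961, 46308/1961]
5 nonzero rows, so the 5 vectors span a space of dimension 5.
Since 5 = 5, the vectors are linearly independent.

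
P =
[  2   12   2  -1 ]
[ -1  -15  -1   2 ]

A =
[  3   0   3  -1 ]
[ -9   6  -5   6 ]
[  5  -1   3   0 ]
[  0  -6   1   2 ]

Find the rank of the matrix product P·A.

2

First compute PA:
[[-92,  76, -49,  68],
 [127, -101,  71, -85]]
Now row reduce the product.
R2 ← R2 + (127/92)·R1: [0, 90/23, 309/92, 204/23]
2 nonzero rows, so rank(PA) = 2.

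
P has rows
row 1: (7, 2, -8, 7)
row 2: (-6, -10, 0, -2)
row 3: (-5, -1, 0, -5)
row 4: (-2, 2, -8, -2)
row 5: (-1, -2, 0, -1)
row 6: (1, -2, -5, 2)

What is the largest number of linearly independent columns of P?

Row reduce to echelon form.
R2 ← R2 + (6/7)·R1: [0, -58/7, -48/7, 4]
R3 ← R3 + (5/7)·R1: [0, 3/7, -40/7, 0]
R4 ← R4 + (2/7)·R1: [0, 18/7, -72/7, 0]
R5 ← R5 + (1/7)·R1: [0, -12/7, -8/7, 0]
R6 ← R6 − (1/7)·R1: [0, -16/7, -27/7, 1]
R3 ← R3 + (3/58)·R2: [0, 0, -176/29, 6/29]
R4 ← R4 + (9/29)·R2: [0, 0, -360/29, 36/29]
R5 ← R5 − (6/29)·R2: [0, 0, 8/29, -24/29]
R6 ← R6 − (8/29)·R2: [0, 0, -57/29, -3/29]
R4 ← R4 − (45/22)·R3: [0, 0, 0, 9/11]
R5 ← R5 + (1/22)·R3: [0, 0, 0, -9/11]
R6 ← R6 − (57/176)·R3: [0, 0, 0, -15/88]
R5 ← R5 + R4: [0, 0, 0, 0]
R6 ← R6 + (5/24)·R4: [0, 0, 0, 0]
Echelon form has 4 nonzero rows, so rank(P) = 4.
The rank gives the maximum number of linearly independent columns: 4.

4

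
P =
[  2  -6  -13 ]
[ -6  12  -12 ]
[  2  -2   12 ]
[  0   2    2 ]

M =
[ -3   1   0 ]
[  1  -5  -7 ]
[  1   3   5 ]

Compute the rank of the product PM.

First compute PM:
[[-25,  -7, -23],
 [ 18, -102, -144],
 [  4,  48,  74],
 [  4,  -4,  -4]]
Now row reduce the product.
R2 ← R2 + (18/25)·R1: [0, -2676/25, -4014/25]
R3 ← R3 + (4/25)·R1: [0, 1172/25, 1758/25]
R4 ← R4 + (4/25)·R1: [0, -128/25, -192/25]
R3 ← R3 + (293/669)·R2: [0, 0, 0]
R4 ← R4 − (32/669)·R2: [0, 0, 0]
2 nonzero rows, so rank(PM) = 2.

2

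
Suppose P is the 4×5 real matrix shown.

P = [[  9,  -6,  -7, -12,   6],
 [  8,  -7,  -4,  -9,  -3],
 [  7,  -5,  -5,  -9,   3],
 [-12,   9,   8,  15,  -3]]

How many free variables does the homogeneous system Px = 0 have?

3

Row reduce to echelon form.
R2 ← R2 − (8/9)·R1: [0, -5/3, 20/9, 5/3, -25/3]
R3 ← R3 − (7/9)·R1: [0, -1/3, 4/9, 1/3, -5/3]
R4 ← R4 + (4/3)·R1: [0, 1, -4/3, -1, 5]
R3 ← R3 − (1/5)·R2: [0, 0, 0, 0, 0]
R4 ← R4 + (3/5)·R2: [0, 0, 0, 0, 0]
2 nonzero rows, so rank(P) = 2.
P has 5 columns; by rank–nullity, nullity = 5 − 2 = 3.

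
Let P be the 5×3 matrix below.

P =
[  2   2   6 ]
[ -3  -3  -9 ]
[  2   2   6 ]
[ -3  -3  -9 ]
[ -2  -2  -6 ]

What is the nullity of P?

2

Row reduce to echelon form.
R2 ← R2 + (3/2)·R1: [0, 0, 0]
R3 ← R3 − R1: [0, 0, 0]
R4 ← R4 + (3/2)·R1: [0, 0, 0]
R5 ← R5 + R1: [0, 0, 0]
1 nonzero row, so rank(P) = 1.
P has 3 columns; by rank–nullity, nullity = 3 − 1 = 2.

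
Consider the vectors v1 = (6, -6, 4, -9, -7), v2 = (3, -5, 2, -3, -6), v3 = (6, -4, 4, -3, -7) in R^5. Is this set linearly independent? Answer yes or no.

Form the matrix with these vectors as rows and row reduce.
R2 ← R2 − (1/2)·R1: [0, -2, 0, 3/2, -5/2]
R3 ← R3 − R1: [0, 2, 0, 6, 0]
R3 ← R3 + R2: [0, 0, 0, 15/2, -5/2]
3 nonzero rows, so the 3 vectors span a space of dimension 3.
Since 3 = 3, the vectors are linearly independent.

yes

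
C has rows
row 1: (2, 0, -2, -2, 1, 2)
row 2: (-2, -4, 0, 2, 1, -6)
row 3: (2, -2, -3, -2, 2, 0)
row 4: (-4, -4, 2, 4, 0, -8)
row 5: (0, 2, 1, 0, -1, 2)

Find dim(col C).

2

Row reduce to echelon form.
R2 ← R2 + R1: [0, -4, -2, 0, 2, -4]
R3 ← R3 − R1: [0, -2, -1, 0, 1, -2]
R4 ← R4 + (2)·R1: [0, -4, -2, 0, 2, -4]
R3 ← R3 − (1/2)·R2: [0, 0, 0, 0, 0, 0]
R4 ← R4 − R2: [0, 0, 0, 0, 0, 0]
R5 ← R5 + (1/2)·R2: [0, 0, 0, 0, 0, 0]
Echelon form has 2 nonzero rows, so rank(C) = 2.
The column space has dimension equal to the rank: 2.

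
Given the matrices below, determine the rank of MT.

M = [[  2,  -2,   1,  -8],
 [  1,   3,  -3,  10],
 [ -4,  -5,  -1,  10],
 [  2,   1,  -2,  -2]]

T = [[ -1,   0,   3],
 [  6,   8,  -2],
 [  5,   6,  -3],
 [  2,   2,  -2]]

2

First compute MT:
[[-25, -26,  23],
 [ 22,  26, -14],
 [-11, -26, -19],
 [-10,  -8,  14]]
Now row reduce the product.
R2 ← R2 + (22/25)·R1: [0, 78/25, 156/25]
R3 ← R3 − (11/25)·R1: [0, -364/25, -728/25]
R4 ← R4 − (2/5)·R1: [0, 12/5, 24/5]
R3 ← R3 + (14/3)·R2: [0, 0, 0]
R4 ← R4 − (10/13)·R2: [0, 0, 0]
2 nonzero rows, so rank(MT) = 2.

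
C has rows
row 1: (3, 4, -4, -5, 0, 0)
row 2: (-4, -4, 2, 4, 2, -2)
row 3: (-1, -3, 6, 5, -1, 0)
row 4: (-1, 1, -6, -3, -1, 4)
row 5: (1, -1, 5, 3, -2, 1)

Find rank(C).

Row reduce to echelon form.
R2 ← R2 + (4/3)·R1: [0, 4/3, -10/3, -8/3, 2, -2]
R3 ← R3 + (1/3)·R1: [0, -5/3, 14/3, 10/3, -1, 0]
R4 ← R4 + (1/3)·R1: [0, 7/3, -22/3, -14/3, -1, 4]
R5 ← R5 − (1/3)·R1: [0, -7/3, 19/3, 14/3, -2, 1]
R3 ← R3 + (5/4)·R2: [0, 0, 1/2, 0, 3/2, -5/2]
R4 ← R4 − (7/4)·R2: [0, 0, -3/2, 0, -9/2, 15/2]
R5 ← R5 + (7/4)·R2: [0, 0, 1/2, 0, 3/2, -5/2]
R4 ← R4 + (3)·R3: [0, 0, 0, 0, 0, 0]
R5 ← R5 − R3: [0, 0, 0, 0, 0, 0]
Echelon form has 3 nonzero rows, so rank(C) = 3.

3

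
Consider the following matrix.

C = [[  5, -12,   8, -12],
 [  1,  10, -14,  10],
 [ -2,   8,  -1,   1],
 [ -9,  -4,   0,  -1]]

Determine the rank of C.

Row reduce to echelon form.
R2 ← R2 − (1/5)·R1: [0, 62/5, -78/5, 62/5]
R3 ← R3 + (2/5)·R1: [0, 16/5, 11/5, -19/5]
R4 ← R4 + (9/5)·R1: [0, -128/5, 72/5, -113/5]
R3 ← R3 − (8/31)·R2: [0, 0, 193/31, -7]
R4 ← R4 + (64/31)·R2: [0, 0, -552/31, 3]
R4 ← R4 + (552/193)·R3: [0, 0, 0, -3285/193]
Echelon form has 4 nonzero rows, so rank(C) = 4.

4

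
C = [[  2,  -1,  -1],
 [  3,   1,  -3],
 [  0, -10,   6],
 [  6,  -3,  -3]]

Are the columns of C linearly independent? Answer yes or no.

Row reduce C to echelon form.
R2 ← R2 − (3/2)·R1: [0, 5/2, -3/2]
R4 ← R4 − (3)·R1: [0, 0, 0]
R3 ← R3 + (4)·R2: [0, 0, 0]
2 pivots among 3 columns.
Only 2 < 3 pivot columns, so the columns are linearly dependent.

no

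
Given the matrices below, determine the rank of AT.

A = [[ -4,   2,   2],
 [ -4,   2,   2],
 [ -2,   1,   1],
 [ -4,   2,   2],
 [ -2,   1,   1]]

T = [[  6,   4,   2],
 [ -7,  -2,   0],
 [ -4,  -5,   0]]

First compute AT:
[[-46, -30,  -8],
 [-46, -30,  -8],
 [-23, -15,  -4],
 [-46, -30,  -8],
 [-23, -15,  -4]]
Now row reduce the product.
R2 ← R2 − R1: [0, 0, 0]
R3 ← R3 − (1/2)·R1: [0, 0, 0]
R4 ← R4 − R1: [0, 0, 0]
R5 ← R5 − (1/2)·R1: [0, 0, 0]
1 nonzero row, so rank(AT) = 1.

1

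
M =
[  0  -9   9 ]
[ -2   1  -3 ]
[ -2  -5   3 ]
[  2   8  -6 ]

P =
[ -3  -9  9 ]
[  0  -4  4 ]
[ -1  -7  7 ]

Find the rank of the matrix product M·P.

First compute MP:
[[ -9, -27,  27],
 [  9,  35, -35],
 [  3,  17, -17],
 [  0,  -8,   8]]
Now row reduce the product.
R2 ← R2 + R1: [0, 8, -8]
R3 ← R3 + (1/3)·R1: [0, 8, -8]
R3 ← R3 − R2: [0, 0, 0]
R4 ← R4 + R2: [0, 0, 0]
2 nonzero rows, so rank(MP) = 2.

2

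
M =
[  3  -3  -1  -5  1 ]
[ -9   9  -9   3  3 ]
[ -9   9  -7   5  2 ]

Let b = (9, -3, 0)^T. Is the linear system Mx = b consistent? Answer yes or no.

no

Row reduce the augmented matrix [M | b].
R2 ← R2 + (3)·R1: [0, 0, -12, -12, 6, 24]
R3 ← R3 + (3)·R1: [0, 0, -10, -10, 5, 27]
R3 ← R3 − (5/6)·R2: [0, 0, 0, 0, 0, 7]
The echelon form has 3 nonzero rows; the last pivot sits in the augmented column, so rank(M) = 2 but rank([M|b]) = 3.
Since the ranks differ, the system is inconsistent.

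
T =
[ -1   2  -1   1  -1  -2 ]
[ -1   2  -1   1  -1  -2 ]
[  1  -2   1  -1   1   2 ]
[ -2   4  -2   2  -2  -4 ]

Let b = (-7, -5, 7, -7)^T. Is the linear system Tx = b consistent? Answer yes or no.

Row reduce the augmented matrix [T | b].
R2 ← R2 − R1: [0, 0, 0, 0, 0, 0, 2]
R3 ← R3 + R1: [0, 0, 0, 0, 0, 0, 0]
R4 ← R4 − (2)·R1: [0, 0, 0, 0, 0, 0, 7]
R4 ← R4 − (7/2)·R2: [0, 0, 0, 0, 0, 0, 0]
The echelon form has 2 nonzero rows; the last pivot sits in the augmented column, so rank(T) = 1 but rank([T|b]) = 2.
Since the ranks differ, the system is inconsistent.

no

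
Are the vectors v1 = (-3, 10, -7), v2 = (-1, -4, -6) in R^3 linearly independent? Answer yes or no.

Form the matrix with these vectors as rows and row reduce.
R2 ← R2 − (1/3)·R1: [0, -22/3, -11/3]
2 nonzero rows, so the 2 vectors span a space of dimension 2.
Since 2 = 2, the vectors are linearly independent.

yes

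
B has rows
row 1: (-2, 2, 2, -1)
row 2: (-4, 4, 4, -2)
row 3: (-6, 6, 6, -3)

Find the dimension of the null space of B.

Row reduce to echelon form.
R2 ← R2 − (2)·R1: [0, 0, 0, 0]
R3 ← R3 − (3)·R1: [0, 0, 0, 0]
1 nonzero row, so rank(B) = 1.
B has 4 columns; by rank–nullity, nullity = 4 − 1 = 3.

3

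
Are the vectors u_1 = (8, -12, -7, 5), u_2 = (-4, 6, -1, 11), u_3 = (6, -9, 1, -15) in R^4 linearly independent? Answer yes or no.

Form the matrix with these vectors as rows and row reduce.
R2 ← R2 + (1/2)·R1: [0, 0, -9/2, 27/2]
R3 ← R3 − (3/4)·R1: [0, 0, 25/4, -75/4]
R3 ← R3 + (25/18)·R2: [0, 0, 0, 0]
2 nonzero rows, so the 3 vectors span a space of dimension 2.
Since 2 < 3, the vectors are linearly dependent.

no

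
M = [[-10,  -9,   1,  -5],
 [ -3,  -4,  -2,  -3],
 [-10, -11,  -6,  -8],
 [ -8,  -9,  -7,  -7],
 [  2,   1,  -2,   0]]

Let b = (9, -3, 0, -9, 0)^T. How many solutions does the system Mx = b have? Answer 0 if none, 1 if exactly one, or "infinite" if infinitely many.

Row reduce the augmented matrix [M | b].
R2 ← R2 − (3/10)·R1: [0, -13/10, -23/10, -3/2, -57/10]
R3 ← R3 − R1: [0, -2, -7, -3, -9]
R4 ← R4 − (4/5)·R1: [0, -9/5, -39/5, -3, -81/5]
R5 ← R5 + (1/5)·R1: [0, -4/5, -9/5, -1, 9/5]
R3 ← R3 − (20/13)·R2: [0, 0, -45/13, -9/13, -3/13]
R4 ← R4 − (18/13)·R2: [0, 0, -60/13, -12/13, -108/13]
R5 ← R5 − (8/13)·R2: [0, 0, -5/13, -1/13, 69/13]
R4 ← R4 − (4/3)·R3: [0, 0, 0, 0, -8]
R5 ← R5 − (1/9)·R3: [0, 0, 0, 0, 16/3]
R5 ← R5 + (2/3)·R4: [0, 0, 0, 0, 0]
The echelon form has 4 nonzero rows; the last pivot sits in the augmented column, so rank(M) = 3 but rank([M|b]) = 4.
Since the ranks differ, the system is inconsistent.
It has no solutions.

0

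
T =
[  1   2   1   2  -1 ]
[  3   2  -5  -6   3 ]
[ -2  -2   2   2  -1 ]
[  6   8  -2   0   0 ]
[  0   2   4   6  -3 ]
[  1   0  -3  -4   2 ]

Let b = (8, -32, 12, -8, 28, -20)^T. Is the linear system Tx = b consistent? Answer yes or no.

Row reduce the augmented matrix [T | b].
R2 ← R2 − (3)·R1: [0, -4, -8, -12, 6, -56]
R3 ← R3 + (2)·R1: [0, 2, 4, 6, -3, 28]
R4 ← R4 − (6)·R1: [0, -4, -8, -12, 6, -56]
R6 ← R6 − R1: [0, -2, -4, -6, 3, -28]
R3 ← R3 + (1/2)·R2: [0, 0, 0, 0, 0, 0]
R4 ← R4 − R2: [0, 0, 0, 0, 0, 0]
R5 ← R5 + (1/2)·R2: [0, 0, 0, 0, 0, 0]
R6 ← R6 − (1/2)·R2: [0, 0, 0, 0, 0, 0]
The echelon form has 2 nonzero rows, and every pivot lies in the first 5 columns, so rank(T) = rank([T|b]) = 2.
The system is consistent.

yes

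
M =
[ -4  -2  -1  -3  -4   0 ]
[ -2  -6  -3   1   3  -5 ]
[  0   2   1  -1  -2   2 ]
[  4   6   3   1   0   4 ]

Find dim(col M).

2

Row reduce to echelon form.
R2 ← R2 − (1/2)·R1: [0, -5, -5/2, 5/2, 5, -5]
R4 ← R4 + R1: [0, 4, 2, -2, -4, 4]
R3 ← R3 + (2/5)·R2: [0, 0, 0, 0, 0, 0]
R4 ← R4 + (4/5)·R2: [0, 0, 0, 0, 0, 0]
Echelon form has 2 nonzero rows, so rank(M) = 2.
The column space has dimension equal to the rank: 2.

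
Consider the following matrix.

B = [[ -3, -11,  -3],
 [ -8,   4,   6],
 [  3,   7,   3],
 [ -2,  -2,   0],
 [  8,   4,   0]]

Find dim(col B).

Row reduce to echelon form.
R2 ← R2 − (8/3)·R1: [0, 100/3, 14]
R3 ← R3 + R1: [0, -4, 0]
R4 ← R4 − (2/3)·R1: [0, 16/3, 2]
R5 ← R5 + (8/3)·R1: [0, -76/3, -8]
R3 ← R3 + (3/25)·R2: [0, 0, 42/25]
R4 ← R4 − (4/25)·R2: [0, 0, -6/25]
R5 ← R5 + (19/25)·R2: [0, 0, 66/25]
R4 ← R4 + (1/7)·R3: [0, 0, 0]
R5 ← R5 − (11/7)·R3: [0, 0, 0]
Echelon form has 3 nonzero rows, so rank(B) = 3.
The column space has dimension equal to the rank: 3.

3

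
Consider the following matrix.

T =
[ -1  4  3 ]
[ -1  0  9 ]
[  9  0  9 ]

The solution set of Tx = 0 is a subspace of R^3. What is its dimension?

Row reduce to echelon form.
R2 ← R2 − R1: [0, -4, 6]
R3 ← R3 + (9)·R1: [0, 36, 36]
R3 ← R3 + (9)·R2: [0, 0, 90]
3 nonzero rows, so rank(T) = 3.
T has 3 columns; by rank–nullity, nullity = 3 − 3 = 0.

0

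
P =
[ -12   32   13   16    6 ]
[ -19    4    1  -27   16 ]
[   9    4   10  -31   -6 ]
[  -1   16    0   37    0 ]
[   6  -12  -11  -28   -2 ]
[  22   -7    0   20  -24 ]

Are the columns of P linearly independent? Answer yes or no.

yes

Row reduce P to echelon form.
R2 ← R2 − (19/12)·R1: [0, -140/3, -235/12, -157/3, 13/2]
R3 ← R3 + (3/4)·R1: [0, 28, 79/4, -19, -3/2]
R4 ← R4 − (1/12)·R1: [0, 40/3, -13/12, 107/3, -1/2]
R5 ← R5 + (1/2)·R1: [0, 4, -9/2, -20, 1]
R6 ← R6 + (11/6)·R1: [0, 155/3, 143/6, 148/3, -13]
R3 ← R3 + (3/5)·R2: [0, 0, 8, -252/5, 12/5]
R4 ← R4 + (2/7)·R2: [0, 0, -187/28, 145/7, 19/14]
R5 ← R5 + (3/35)·R2: [0, 0, -173/28, -857/35, 109/70]
R6 ← R6 + (31/28)·R2: [0, 0, 241/112, -241/28, -325/56]
R4 ← R4 + (187/224)·R3: [0, 0, 0, -5981/280, 941/280]
R5 ← R5 + (173/224)·R3: [0, 0, 0, -3551/56, 191/56]
R6 ← R6 − (241/896)·R3: [0, 0, 0, 5543/1120, -7223/1120]
R5 ← R5 − (17755/5981)·R4: [0, 0, 0, 0, -39270/5981]
R6 ← R6 + (5543/23924)·R4: [0, 0, 0, 0, -33915/5981]
R6 ← R6 − (19/22)·R5: [0, 0, 0, 0, 0]
5 pivots among 5 columns.
Every column is a pivot column, so the columns are linearly independent.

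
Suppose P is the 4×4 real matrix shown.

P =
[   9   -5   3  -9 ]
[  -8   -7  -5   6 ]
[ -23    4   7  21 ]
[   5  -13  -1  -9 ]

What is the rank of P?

4

Row reduce to echelon form.
R2 ← R2 + (8/9)·R1: [0, -103/9, -7/3, -2]
R3 ← R3 + (23/9)·R1: [0, -79/9, 44/3, -2]
R4 ← R4 − (5/9)·R1: [0, -92/9, -8/3, -4]
R3 ← R3 − (79/103)·R2: [0, 0, 1695/103, -48/103]
R4 ← R4 − (92/103)·R2: [0, 0, -60/103, -228/103]
R4 ← R4 + (4/113)·R3: [0, 0, 0, -252/113]
Echelon form has 4 nonzero rows, so rank(P) = 4.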